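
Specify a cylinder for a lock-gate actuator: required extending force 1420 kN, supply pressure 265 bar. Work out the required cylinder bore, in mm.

Extension force acts on the full piston face: F = P × (π/4)D².
D = √(4F / (πP)) = √(4 × 1420 kN / (π × 265 bar))

D ≈ 261 mm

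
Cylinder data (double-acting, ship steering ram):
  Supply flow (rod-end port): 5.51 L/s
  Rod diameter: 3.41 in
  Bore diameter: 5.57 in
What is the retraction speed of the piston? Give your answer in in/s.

v ≈ 22.1 in/s

Rod-side annular area A_ann = π/4 × (5.57² − 3.41²) = 15.23 in^2
Flow into the rod-end port fills the annular volume.
v = Q / A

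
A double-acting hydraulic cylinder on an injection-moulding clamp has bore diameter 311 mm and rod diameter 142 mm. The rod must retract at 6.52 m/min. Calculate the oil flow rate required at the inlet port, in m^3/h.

Rod-side annular area A_ann = π/4 × (311² − 142²) = 60130 mm^2
Q = A × v

Q ≈ 23.5 m^3/h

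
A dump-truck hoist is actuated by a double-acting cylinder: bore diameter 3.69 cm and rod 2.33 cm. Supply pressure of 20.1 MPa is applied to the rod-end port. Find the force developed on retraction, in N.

F ≈ 12900 N

Rod-side annular area A_ann = π/4 × (3.69² − 2.33²) = 6.430 cm^2
On retraction the pressure acts on the annular area (bore minus rod).
F = P × A_ann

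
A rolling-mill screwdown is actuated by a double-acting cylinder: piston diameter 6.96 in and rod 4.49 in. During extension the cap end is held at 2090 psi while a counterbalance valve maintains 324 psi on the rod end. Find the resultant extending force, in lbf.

F ≈ 72300 lbf

Cap-side area A_cap = π/4 × (6.96 in)² = 38.05 in^2
Rod-side annular area A_ann = π/4 × (6.96² − 4.49²) = 22.21 in^2
Net thrust = P_cap·A_cap − P_rod·A_ann = 79520 lbf − 7197 lbf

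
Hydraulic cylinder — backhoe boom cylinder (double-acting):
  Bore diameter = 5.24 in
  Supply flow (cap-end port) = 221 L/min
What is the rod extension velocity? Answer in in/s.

v ≈ 10.4 in/s

Cap-side area A_cap = π/4 × (5.24 in)² = 21.57 in^2
v = Q / A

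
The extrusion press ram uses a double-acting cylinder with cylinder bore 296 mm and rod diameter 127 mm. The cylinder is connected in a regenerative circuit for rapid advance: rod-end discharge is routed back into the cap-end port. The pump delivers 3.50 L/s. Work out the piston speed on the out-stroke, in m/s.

In regeneration the rod-end outflow joins the pump flow into the cap end, so the net volume the pump must supply per unit advance equals the rod cross-section area.
Rod cross-section A_rod = π/4 × (127 mm)² = 12670 mm^2
v = Q_pump / A_rod

v ≈ 0.276 m/s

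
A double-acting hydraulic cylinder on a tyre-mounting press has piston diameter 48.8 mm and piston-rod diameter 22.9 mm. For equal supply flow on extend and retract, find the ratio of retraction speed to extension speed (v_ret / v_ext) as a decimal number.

Cap-side area A_cap = π/4 × (48.8 mm)² = 1870 mm^2
Rod-side annular area A_ann = π/4 × (48.8² − 22.9²) = 1459 mm^2
For equal Q, v ∝ 1/A, so v_ret/v_ext = A_cap/A_ann.

v_ret/v_ext ≈ 1.28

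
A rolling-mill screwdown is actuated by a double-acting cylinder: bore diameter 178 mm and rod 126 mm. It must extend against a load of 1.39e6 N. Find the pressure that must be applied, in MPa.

P ≈ 55.9 MPa

Cap-side area A_cap = π/4 × (178 mm)² = 24880 mm^2
P = F / A = 1.39e6 N / A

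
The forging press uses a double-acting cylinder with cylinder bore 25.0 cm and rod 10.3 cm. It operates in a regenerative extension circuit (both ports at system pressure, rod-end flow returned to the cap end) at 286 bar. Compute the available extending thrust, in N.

F ≈ 2.38e5 N

With equal pressure on both faces, forces on the annular region cancel; the net push is pressure × rod cross-section.
Rod cross-section A_rod = π/4 × (10.3 cm)² = 83.32 cm^2
F = P × A_rod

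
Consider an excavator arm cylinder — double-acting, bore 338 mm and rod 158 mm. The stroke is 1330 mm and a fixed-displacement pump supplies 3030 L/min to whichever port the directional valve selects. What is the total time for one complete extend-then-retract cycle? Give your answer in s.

Cap-side area A_cap = π/4 × (338 mm)² = 89730 mm^2
Rod-side annular area A_ann = π/4 × (338² − 158²) = 70120 mm^2
t_ext = A_cap·L/Q = 2.363 s
t_ret = A_ann·L/Q = 1.847 s
t_cycle = t_ext + t_ret

t ≈ 4.21 s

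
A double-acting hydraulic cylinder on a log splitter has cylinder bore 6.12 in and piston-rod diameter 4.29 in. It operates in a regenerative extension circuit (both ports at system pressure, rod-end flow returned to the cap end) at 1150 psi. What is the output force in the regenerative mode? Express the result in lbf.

With equal pressure on both faces, forces on the annular region cancel; the net push is pressure × rod cross-section.
Rod cross-section A_rod = π/4 × (4.29 in)² = 14.45 in^2
F = P × A_rod

F ≈ 16600 lbf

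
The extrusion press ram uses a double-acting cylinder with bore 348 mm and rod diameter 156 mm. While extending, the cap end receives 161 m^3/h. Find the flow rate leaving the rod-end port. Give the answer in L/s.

Cap-side area A_cap = π/4 × (348 mm)² = 95110 mm^2
Rod-side annular area A_ann = π/4 × (348² − 156²) = 76000 mm^2
Piston speed v = Q_in/A_cap; rod-end outflow Q_out = v × A_ann = Q_in × A_ann/A_cap.

Q_out ≈ 35.7 L/s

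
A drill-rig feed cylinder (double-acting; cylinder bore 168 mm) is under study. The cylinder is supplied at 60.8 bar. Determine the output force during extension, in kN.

F ≈ 135 kN

Cap-side area A_cap = π/4 × (168 mm)² = 22170 mm^2
F = P × A_cap = 60.8 bar × A_cap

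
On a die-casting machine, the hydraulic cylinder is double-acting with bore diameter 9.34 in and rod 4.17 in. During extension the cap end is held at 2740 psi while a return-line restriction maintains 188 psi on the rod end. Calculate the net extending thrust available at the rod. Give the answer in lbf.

Cap-side area A_cap = π/4 × (9.34 in)² = 68.51 in^2
Rod-side annular area A_ann = π/4 × (9.34² − 4.17²) = 54.86 in^2
Net thrust = P_cap·A_cap − P_rod·A_ann = 1.877e5 lbf − 10310 lbf

F ≈ 1.77e5 lbf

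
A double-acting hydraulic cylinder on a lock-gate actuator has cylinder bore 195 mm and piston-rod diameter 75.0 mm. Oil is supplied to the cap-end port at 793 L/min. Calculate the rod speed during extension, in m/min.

Cap-side area A_cap = π/4 × (195 mm)² = 29860 mm^2
v = Q / A

v ≈ 26.6 m/min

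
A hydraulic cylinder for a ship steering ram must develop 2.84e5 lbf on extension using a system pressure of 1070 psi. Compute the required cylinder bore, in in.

Extension force acts on the full piston face: F = P × (π/4)D².
D = √(4F / (πP)) = √(4 × 2.84e5 lbf / (π × 1070 psi))

D ≈ 18.4 in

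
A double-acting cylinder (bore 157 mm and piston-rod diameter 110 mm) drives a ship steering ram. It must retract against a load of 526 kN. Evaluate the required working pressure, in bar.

P ≈ 534 bar

Rod-side annular area A_ann = π/4 × (157² − 110²) = 9856 mm^2
Retraction: pressure acts on the annular area.
P = F / A = 526 kN / A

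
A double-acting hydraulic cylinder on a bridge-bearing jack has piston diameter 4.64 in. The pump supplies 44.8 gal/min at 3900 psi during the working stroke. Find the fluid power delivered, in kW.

Hydraulic power = P × Q

W ≈ 76.0 kW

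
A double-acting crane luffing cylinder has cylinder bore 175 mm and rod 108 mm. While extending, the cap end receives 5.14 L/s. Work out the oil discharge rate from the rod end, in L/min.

Q_out ≈ 191 L/min

Cap-side area A_cap = π/4 × (175 mm)² = 24050 mm^2
Rod-side annular area A_ann = π/4 × (175² − 108²) = 14890 mm^2
Piston speed v = Q_in/A_cap; rod-end outflow Q_out = v × A_ann = Q_in × A_ann/A_cap.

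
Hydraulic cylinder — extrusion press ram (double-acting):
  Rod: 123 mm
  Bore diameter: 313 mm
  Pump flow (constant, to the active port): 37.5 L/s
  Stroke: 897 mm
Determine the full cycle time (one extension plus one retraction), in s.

t ≈ 3.40 s

Cap-side area A_cap = π/4 × (313 mm)² = 76940 mm^2
Rod-side annular area A_ann = π/4 × (313² − 123²) = 65060 mm^2
t_ext = A_cap·L/Q = 1.841 s
t_ret = A_ann·L/Q = 1.556 s
t_cycle = t_ext + t_ret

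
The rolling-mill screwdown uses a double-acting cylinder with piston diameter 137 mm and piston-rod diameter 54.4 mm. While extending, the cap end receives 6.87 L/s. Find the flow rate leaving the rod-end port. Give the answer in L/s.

Cap-side area A_cap = π/4 × (137 mm)² = 14740 mm^2
Rod-side annular area A_ann = π/4 × (137² − 54.4²) = 12420 mm^2
Piston speed v = Q_in/A_cap; rod-end outflow Q_out = v × A_ann = Q_in × A_ann/A_cap.

Q_out ≈ 5.79 L/s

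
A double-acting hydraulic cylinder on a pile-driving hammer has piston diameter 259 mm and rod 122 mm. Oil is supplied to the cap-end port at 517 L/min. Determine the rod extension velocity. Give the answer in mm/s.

Cap-side area A_cap = π/4 × (259 mm)² = 52690 mm^2
v = Q / A

v ≈ 164 mm/s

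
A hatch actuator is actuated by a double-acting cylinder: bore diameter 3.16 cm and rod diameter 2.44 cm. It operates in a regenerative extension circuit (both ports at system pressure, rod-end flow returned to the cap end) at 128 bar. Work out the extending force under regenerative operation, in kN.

F ≈ 5.99 kN

With equal pressure on both faces, forces on the annular region cancel; the net push is pressure × rod cross-section.
Rod cross-section A_rod = π/4 × (2.44 cm)² = 4.676 cm^2
F = P × A_rod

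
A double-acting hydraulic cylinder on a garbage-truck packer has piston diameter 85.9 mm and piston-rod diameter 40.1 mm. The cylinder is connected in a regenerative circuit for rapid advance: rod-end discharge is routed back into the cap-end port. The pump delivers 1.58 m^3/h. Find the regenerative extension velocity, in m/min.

v ≈ 20.9 m/min

In regeneration the rod-end outflow joins the pump flow into the cap end, so the net volume the pump must supply per unit advance equals the rod cross-section area.
Rod cross-section A_rod = π/4 × (40.1 mm)² = 1263 mm^2
v = Q_pump / A_rod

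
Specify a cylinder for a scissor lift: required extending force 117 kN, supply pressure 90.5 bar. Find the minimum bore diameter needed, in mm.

D ≈ 128 mm

Extension force acts on the full piston face: F = P × (π/4)D².
D = √(4F / (πP)) = √(4 × 117 kN / (π × 90.5 bar))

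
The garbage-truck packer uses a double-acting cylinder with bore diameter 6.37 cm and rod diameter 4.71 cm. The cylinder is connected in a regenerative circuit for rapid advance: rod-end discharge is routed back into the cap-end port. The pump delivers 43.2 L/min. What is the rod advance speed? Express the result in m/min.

v ≈ 24.8 m/min

In regeneration the rod-end outflow joins the pump flow into the cap end, so the net volume the pump must supply per unit advance equals the rod cross-section area.
Rod cross-section A_rod = π/4 × (4.71 cm)² = 17.42 cm^2
v = Q_pump / A_rod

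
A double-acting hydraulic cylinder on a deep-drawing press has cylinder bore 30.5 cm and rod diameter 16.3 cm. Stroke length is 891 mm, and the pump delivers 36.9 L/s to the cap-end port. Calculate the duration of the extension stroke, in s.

t ≈ 1.76 s

Cap-side area A_cap = π/4 × (30.5 cm)² = 730.6 cm^2
Swept volume V = A × L; t = V / Q = A·L / Q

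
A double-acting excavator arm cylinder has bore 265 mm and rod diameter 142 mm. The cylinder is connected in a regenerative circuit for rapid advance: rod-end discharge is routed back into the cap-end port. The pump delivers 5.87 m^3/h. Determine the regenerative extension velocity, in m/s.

v ≈ 0.103 m/s

In regeneration the rod-end outflow joins the pump flow into the cap end, so the net volume the pump must supply per unit advance equals the rod cross-section area.
Rod cross-section A_rod = π/4 × (142 mm)² = 15840 mm^2
v = Q_pump / A_rod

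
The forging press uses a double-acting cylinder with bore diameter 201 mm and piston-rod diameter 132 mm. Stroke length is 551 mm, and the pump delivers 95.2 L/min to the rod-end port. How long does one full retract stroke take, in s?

Rod-side annular area A_ann = π/4 × (201² − 132²) = 18050 mm^2
Swept volume V = A × L; t = V / Q = A·L / Q

t ≈ 6.27 s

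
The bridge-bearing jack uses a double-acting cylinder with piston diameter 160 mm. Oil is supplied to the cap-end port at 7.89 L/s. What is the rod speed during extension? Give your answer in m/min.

v ≈ 23.5 m/min

Cap-side area A_cap = π/4 × (160 mm)² = 20110 mm^2
v = Q / A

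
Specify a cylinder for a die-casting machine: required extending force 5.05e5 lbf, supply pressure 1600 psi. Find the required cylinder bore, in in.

Extension force acts on the full piston face: F = P × (π/4)D².
D = √(4F / (πP)) = √(4 × 5.05e5 lbf / (π × 1600 psi))

D ≈ 20.0 in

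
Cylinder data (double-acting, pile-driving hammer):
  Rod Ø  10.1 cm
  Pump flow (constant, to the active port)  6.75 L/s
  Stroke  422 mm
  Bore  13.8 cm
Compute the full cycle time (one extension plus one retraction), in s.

Cap-side area A_cap = π/4 × (13.8 cm)² = 149.6 cm^2
Rod-side annular area A_ann = π/4 × (13.8² − 10.1²) = 69.45 cm^2
t_ext = A_cap·L/Q = 0.9351 s
t_ret = A_ann·L/Q = 0.4342 s
t_cycle = t_ext + t_ret

t ≈ 1.37 s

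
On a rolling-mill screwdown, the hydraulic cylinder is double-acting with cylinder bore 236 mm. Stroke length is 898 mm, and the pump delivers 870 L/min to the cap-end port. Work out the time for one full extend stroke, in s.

Cap-side area A_cap = π/4 × (236 mm)² = 43740 mm^2
Swept volume V = A × L; t = V / Q = A·L / Q

t ≈ 2.71 s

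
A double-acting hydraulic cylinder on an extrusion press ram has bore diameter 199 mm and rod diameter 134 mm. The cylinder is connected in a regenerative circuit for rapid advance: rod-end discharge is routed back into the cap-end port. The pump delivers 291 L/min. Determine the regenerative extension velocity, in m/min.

v ≈ 20.6 m/min

In regeneration the rod-end outflow joins the pump flow into the cap end, so the net volume the pump must supply per unit advance equals the rod cross-section area.
Rod cross-section A_rod = π/4 × (134 mm)² = 14100 mm^2
v = Q_pump / A_rod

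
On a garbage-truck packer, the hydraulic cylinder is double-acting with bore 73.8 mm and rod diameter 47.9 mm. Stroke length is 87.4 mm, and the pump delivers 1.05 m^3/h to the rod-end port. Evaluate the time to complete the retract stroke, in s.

Rod-side annular area A_ann = π/4 × (73.8² − 47.9²) = 2476 mm^2
Swept volume V = A × L; t = V / Q = A·L / Q

t ≈ 0.742 s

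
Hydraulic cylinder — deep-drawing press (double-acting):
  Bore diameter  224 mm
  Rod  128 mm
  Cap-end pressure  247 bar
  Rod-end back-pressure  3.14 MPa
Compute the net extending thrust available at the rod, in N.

Cap-side area A_cap = π/4 × (224 mm)² = 39410 mm^2
Rod-side annular area A_ann = π/4 × (224² − 128²) = 26540 mm^2
Net thrust = P_cap·A_cap − P_rod·A_ann = 9.734e5 N − 83340 N

F ≈ 8.90e5 N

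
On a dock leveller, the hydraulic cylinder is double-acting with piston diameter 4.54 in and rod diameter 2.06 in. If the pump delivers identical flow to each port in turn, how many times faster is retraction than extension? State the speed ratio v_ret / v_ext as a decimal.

v_ret/v_ext ≈ 1.26

Cap-side area A_cap = π/4 × (4.54 in)² = 16.19 in^2
Rod-side annular area A_ann = π/4 × (4.54² − 2.06²) = 12.86 in^2
For equal Q, v ∝ 1/A, so v_ret/v_ext = A_cap/A_ann.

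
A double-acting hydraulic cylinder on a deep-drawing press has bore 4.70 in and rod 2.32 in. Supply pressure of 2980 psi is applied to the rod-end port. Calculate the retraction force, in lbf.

Rod-side annular area A_ann = π/4 × (4.70² − 2.32²) = 13.12 in^2
On retraction the pressure acts on the annular area (bore minus rod).
F = P × A_ann

F ≈ 39100 lbf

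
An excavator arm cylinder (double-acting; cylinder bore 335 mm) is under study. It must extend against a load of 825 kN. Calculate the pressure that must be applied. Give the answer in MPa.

P ≈ 9.36 MPa

Cap-side area A_cap = π/4 × (335 mm)² = 88140 mm^2
P = F / A = 825 kN / A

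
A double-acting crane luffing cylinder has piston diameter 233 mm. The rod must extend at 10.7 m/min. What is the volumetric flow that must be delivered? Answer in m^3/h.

Q ≈ 27.4 m^3/h

Cap-side area A_cap = π/4 × (233 mm)² = 42640 mm^2
Q = A × v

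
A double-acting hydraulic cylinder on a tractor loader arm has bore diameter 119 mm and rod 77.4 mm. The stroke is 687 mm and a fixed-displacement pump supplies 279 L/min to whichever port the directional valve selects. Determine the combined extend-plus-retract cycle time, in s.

t ≈ 2.59 s

Cap-side area A_cap = π/4 × (119 mm)² = 11120 mm^2
Rod-side annular area A_ann = π/4 × (119² − 77.4²) = 6417 mm^2
t_ext = A_cap·L/Q = 1.643 s
t_ret = A_ann·L/Q = 0.9480 s
t_cycle = t_ext + t_ret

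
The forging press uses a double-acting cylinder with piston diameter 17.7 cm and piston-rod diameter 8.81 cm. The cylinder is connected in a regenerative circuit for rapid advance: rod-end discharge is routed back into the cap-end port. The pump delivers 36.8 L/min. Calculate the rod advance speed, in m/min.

In regeneration the rod-end outflow joins the pump flow into the cap end, so the net volume the pump must supply per unit advance equals the rod cross-section area.
Rod cross-section A_rod = π/4 × (8.81 cm)² = 60.96 cm^2
v = Q_pump / A_rod

v ≈ 6.04 m/min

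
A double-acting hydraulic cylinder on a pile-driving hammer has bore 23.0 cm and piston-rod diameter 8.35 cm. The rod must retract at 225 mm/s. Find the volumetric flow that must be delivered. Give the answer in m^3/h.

Q ≈ 29.2 m^3/h

Rod-side annular area A_ann = π/4 × (23.0² − 8.35²) = 360.7 cm^2
Q = A × v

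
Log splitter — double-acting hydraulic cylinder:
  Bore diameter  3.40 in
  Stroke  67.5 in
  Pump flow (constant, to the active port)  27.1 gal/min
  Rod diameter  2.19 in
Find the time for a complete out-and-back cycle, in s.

t ≈ 9.31 s

Cap-side area A_cap = π/4 × (3.40 in)² = 9.079 in^2
Rod-side annular area A_ann = π/4 × (3.40² − 2.19²) = 5.312 in^2
t_ext = A_cap·L/Q = 5.874 s
t_ret = A_ann·L/Q = 3.437 s
t_cycle = t_ext + t_ret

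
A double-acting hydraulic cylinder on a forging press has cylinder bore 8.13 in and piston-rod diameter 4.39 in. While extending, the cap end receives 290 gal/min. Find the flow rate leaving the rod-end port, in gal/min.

Cap-side area A_cap = π/4 × (8.13 in)² = 51.91 in^2
Rod-side annular area A_ann = π/4 × (8.13² − 4.39²) = 36.78 in^2
Piston speed v = Q_in/A_cap; rod-end outflow Q_out = v × A_ann = Q_in × A_ann/A_cap.

Q_out ≈ 205 gal/min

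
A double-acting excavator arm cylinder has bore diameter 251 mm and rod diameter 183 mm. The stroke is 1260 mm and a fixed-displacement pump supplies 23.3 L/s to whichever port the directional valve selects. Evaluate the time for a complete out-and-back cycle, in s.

Cap-side area A_cap = π/4 × (251 mm)² = 49480 mm^2
Rod-side annular area A_ann = π/4 × (251² − 183²) = 23180 mm^2
t_ext = A_cap·L/Q = 2.676 s
t_ret = A_ann·L/Q = 1.253 s
t_cycle = t_ext + t_ret

t ≈ 3.93 s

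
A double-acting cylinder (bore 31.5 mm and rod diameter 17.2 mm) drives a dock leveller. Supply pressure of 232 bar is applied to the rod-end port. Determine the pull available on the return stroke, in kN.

Rod-side annular area A_ann = π/4 × (31.5² − 17.2²) = 547.0 mm^2
On retraction the pressure acts on the annular area (bore minus rod).
F = P × A_ann

F ≈ 12.7 kN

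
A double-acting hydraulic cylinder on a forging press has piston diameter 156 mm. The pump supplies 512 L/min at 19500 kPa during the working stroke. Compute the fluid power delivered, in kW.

Hydraulic power = P × Q

W ≈ 166 kW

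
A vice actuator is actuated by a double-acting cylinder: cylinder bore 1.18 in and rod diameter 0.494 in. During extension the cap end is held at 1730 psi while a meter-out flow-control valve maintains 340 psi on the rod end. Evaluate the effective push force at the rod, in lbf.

F ≈ 1590 lbf

Cap-side area A_cap = π/4 × (1.18 in)² = 1.094 in^2
Rod-side annular area A_ann = π/4 × (1.18² − 0.494²) = 0.9019 in^2
Net thrust = P_cap·A_cap − P_rod·A_ann = 1892 lbf − 306.7 lbf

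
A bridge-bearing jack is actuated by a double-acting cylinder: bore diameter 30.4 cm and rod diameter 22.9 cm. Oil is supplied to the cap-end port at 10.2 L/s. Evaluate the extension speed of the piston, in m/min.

Cap-side area A_cap = π/4 × (30.4 cm)² = 725.8 cm^2
v = Q / A

v ≈ 8.43 m/min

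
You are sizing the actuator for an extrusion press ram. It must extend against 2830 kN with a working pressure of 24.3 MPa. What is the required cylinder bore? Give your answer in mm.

Extension force acts on the full piston face: F = P × (π/4)D².
D = √(4F / (πP)) = √(4 × 2830 kN / (π × 24.3 MPa))

D ≈ 385 mm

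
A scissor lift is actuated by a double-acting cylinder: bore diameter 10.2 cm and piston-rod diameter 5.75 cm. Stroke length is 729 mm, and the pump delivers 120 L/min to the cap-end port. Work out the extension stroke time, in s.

Cap-side area A_cap = π/4 × (10.2 cm)² = 81.71 cm^2
Swept volume V = A × L; t = V / Q = A·L / Q

t ≈ 2.98 s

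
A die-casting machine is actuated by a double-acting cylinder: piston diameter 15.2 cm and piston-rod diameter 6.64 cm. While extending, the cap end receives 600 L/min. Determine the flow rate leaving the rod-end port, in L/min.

Cap-side area A_cap = π/4 × (15.2 cm)² = 181.5 cm^2
Rod-side annular area A_ann = π/4 × (15.2² − 6.64²) = 146.8 cm^2
Piston speed v = Q_in/A_cap; rod-end outflow Q_out = v × A_ann = Q_in × A_ann/A_cap.

Q_out ≈ 486 L/min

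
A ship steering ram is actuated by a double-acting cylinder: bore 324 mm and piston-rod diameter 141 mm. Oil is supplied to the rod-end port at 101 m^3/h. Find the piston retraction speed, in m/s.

Rod-side annular area A_ann = π/4 × (324² − 141²) = 66830 mm^2
Flow into the rod-end port fills the annular volume.
v = Q / A

v ≈ 0.420 m/s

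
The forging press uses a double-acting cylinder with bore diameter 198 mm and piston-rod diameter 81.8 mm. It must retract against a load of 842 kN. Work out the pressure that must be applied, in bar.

Rod-side annular area A_ann = π/4 × (198² − 81.8²) = 25540 mm^2
Retraction: pressure acts on the annular area.
P = F / A = 842 kN / A

P ≈ 330 bar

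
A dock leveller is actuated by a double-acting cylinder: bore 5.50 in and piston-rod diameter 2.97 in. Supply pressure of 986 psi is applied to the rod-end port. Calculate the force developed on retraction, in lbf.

Rod-side annular area A_ann = π/4 × (5.50² − 2.97²) = 16.83 in^2
On retraction the pressure acts on the annular area (bore minus rod).
F = P × A_ann

F ≈ 16600 lbf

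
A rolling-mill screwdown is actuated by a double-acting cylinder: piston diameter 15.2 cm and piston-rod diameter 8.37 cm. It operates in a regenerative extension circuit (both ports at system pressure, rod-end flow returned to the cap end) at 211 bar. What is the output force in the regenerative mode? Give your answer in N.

With equal pressure on both faces, forces on the annular region cancel; the net push is pressure × rod cross-section.
Rod cross-section A_rod = π/4 × (8.37 cm)² = 55.02 cm^2
F = P × A_rod

F ≈ 1.16e5 N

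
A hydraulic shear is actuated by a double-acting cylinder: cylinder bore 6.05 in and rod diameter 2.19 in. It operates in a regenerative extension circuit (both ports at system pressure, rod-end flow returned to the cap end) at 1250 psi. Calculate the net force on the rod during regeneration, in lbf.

With equal pressure on both faces, forces on the annular region cancel; the net push is pressure × rod cross-section.
Rod cross-section A_rod = π/4 × (2.19 in)² = 3.767 in^2
F = P × A_rod

F ≈ 4710 lbf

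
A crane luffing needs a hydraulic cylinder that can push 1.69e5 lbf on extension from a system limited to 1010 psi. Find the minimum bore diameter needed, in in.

Extension force acts on the full piston face: F = P × (π/4)D².
D = √(4F / (πP)) = √(4 × 1.69e5 lbf / (π × 1010 psi))

D ≈ 14.6 in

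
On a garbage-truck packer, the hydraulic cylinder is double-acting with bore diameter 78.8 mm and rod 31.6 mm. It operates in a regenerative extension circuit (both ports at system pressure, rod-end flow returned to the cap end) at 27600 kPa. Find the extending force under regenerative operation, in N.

With equal pressure on both faces, forces on the annular region cancel; the net push is pressure × rod cross-section.
Rod cross-section A_rod = π/4 × (31.6 mm)² = 784.3 mm^2
F = P × A_rod

F ≈ 21600 N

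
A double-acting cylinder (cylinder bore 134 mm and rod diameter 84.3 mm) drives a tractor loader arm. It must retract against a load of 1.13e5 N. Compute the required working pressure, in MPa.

P ≈ 13.3 MPa

Rod-side annular area A_ann = π/4 × (134² − 84.3²) = 8521 mm^2
Retraction: pressure acts on the annular area.
P = F / A = 1.13e5 N / A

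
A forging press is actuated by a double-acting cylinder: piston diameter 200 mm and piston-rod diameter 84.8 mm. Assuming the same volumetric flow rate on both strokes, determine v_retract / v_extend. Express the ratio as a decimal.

v_ret/v_ext ≈ 1.22

Cap-side area A_cap = π/4 × (200 mm)² = 31420 mm^2
Rod-side annular area A_ann = π/4 × (200² − 84.8²) = 25770 mm^2
For equal Q, v ∝ 1/A, so v_ret/v_ext = A_cap/A_ann.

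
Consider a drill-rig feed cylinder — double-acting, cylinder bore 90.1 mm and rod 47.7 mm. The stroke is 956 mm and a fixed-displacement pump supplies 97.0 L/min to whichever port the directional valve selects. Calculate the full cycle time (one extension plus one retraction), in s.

Cap-side area A_cap = π/4 × (90.1 mm)² = 6376 mm^2
Rod-side annular area A_ann = π/4 × (90.1² − 47.7²) = 4589 mm^2
t_ext = A_cap·L/Q = 3.770 s
t_ret = A_ann·L/Q = 2.714 s
t_cycle = t_ext + t_ret

t ≈ 6.48 s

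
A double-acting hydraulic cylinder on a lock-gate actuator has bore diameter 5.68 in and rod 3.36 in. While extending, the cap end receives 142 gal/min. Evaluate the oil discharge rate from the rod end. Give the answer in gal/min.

Q_out ≈ 92.3 gal/min

Cap-side area A_cap = π/4 × (5.68 in)² = 25.34 in^2
Rod-side annular area A_ann = π/4 × (5.68² − 3.36²) = 16.47 in^2
Piston speed v = Q_in/A_cap; rod-end outflow Q_out = v × A_ann = Q_in × A_ann/A_cap.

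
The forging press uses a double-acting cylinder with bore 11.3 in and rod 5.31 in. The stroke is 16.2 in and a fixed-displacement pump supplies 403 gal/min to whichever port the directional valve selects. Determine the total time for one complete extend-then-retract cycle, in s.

Cap-side area A_cap = π/4 × (11.3 in)² = 100.3 in^2
Rod-side annular area A_ann = π/4 × (11.3² − 5.31²) = 78.14 in^2
t_ext = A_cap·L/Q = 1.047 s
t_ret = A_ann·L/Q = 0.8159 s
t_cycle = t_ext + t_ret

t ≈ 1.86 s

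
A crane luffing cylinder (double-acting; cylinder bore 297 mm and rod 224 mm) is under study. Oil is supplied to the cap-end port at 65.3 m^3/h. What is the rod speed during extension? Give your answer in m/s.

v ≈ 0.262 m/s

Cap-side area A_cap = π/4 × (297 mm)² = 69280 mm^2
v = Q / A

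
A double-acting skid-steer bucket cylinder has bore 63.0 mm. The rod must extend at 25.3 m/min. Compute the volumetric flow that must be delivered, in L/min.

Cap-side area A_cap = π/4 × (63.0 mm)² = 3117 mm^2
Q = A × v

Q ≈ 78.9 L/min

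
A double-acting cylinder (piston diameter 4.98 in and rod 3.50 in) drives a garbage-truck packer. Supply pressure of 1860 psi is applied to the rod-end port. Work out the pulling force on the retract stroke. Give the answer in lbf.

Rod-side annular area A_ann = π/4 × (4.98² − 3.50²) = 9.857 in^2
On retraction the pressure acts on the annular area (bore minus rod).
F = P × A_ann

F ≈ 18300 lbf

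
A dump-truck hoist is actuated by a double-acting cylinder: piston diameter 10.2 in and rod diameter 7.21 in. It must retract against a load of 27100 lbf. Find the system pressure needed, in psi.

P ≈ 663 psi

Rod-side annular area A_ann = π/4 × (10.2² − 7.21²) = 40.88 in^2
Retraction: pressure acts on the annular area.
P = F / A = 27100 lbf / A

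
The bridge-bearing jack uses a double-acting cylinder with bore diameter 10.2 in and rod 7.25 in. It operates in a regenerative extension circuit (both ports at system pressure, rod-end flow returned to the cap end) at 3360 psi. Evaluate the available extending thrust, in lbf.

With equal pressure on both faces, forces on the annular region cancel; the net push is pressure × rod cross-section.
Rod cross-section A_rod = π/4 × (7.25 in)² = 41.28 in^2
F = P × A_rod

F ≈ 1.39e5 lbf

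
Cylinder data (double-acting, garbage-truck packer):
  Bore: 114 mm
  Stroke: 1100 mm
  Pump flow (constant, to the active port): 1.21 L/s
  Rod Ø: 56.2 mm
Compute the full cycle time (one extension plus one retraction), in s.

Cap-side area A_cap = π/4 × (114 mm)² = 10210 mm^2
Rod-side annular area A_ann = π/4 × (114² − 56.2²) = 7726 mm^2
t_ext = A_cap·L/Q = 9.279 s
t_ret = A_ann·L/Q = 7.024 s
t_cycle = t_ext + t_ret

t ≈ 16.3 s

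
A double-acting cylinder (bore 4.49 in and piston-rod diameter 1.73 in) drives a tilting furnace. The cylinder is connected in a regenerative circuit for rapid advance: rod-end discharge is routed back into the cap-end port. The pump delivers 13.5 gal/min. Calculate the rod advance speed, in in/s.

v ≈ 22.1 in/s

In regeneration the rod-end outflow joins the pump flow into the cap end, so the net volume the pump must supply per unit advance equals the rod cross-section area.
Rod cross-section A_rod = π/4 × (1.73 in)² = 2.351 in^2
v = Q_pump / A_rod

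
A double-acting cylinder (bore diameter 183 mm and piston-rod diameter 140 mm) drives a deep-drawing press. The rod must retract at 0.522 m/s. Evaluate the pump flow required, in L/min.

Rod-side annular area A_ann = π/4 × (183² − 140²) = 10910 mm^2
Q = A × v

Q ≈ 342 L/min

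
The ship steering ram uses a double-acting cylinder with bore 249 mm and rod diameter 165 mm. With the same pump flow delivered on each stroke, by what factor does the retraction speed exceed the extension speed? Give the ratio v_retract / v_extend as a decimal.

v_ret/v_ext ≈ 1.78

Cap-side area A_cap = π/4 × (249 mm)² = 48700 mm^2
Rod-side annular area A_ann = π/4 × (249² − 165²) = 27310 mm^2
For equal Q, v ∝ 1/A, so v_ret/v_ext = A_cap/A_ann.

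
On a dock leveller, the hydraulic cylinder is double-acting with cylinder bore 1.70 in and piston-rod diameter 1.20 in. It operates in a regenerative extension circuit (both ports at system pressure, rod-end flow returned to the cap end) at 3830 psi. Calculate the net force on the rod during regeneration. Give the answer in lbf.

With equal pressure on both faces, forces on the annular region cancel; the net push is pressure × rod cross-section.
Rod cross-section A_rod = π/4 × (1.20 in)² = 1.131 in^2
F = P × A_rod

F ≈ 4330 lbf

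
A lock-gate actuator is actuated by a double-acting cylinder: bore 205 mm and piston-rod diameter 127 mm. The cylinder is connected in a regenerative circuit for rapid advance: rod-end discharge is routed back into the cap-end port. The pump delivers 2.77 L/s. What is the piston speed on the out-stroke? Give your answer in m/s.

In regeneration the rod-end outflow joins the pump flow into the cap end, so the net volume the pump must supply per unit advance equals the rod cross-section area.
Rod cross-section A_rod = π/4 × (127 mm)² = 12670 mm^2
v = Q_pump / A_rod

v ≈ 0.219 m/s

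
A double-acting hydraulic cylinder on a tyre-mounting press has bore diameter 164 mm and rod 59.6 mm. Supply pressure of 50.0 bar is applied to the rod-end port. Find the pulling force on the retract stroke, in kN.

Rod-side annular area A_ann = π/4 × (164² − 59.6²) = 18330 mm^2
On retraction the pressure acts on the annular area (bore minus rod).
F = P × A_ann

F ≈ 91.7 kN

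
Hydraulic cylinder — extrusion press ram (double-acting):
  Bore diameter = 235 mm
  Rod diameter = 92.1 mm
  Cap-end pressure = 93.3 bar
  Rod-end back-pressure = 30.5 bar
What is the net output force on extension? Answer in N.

Cap-side area A_cap = π/4 × (235 mm)² = 43370 mm^2
Rod-side annular area A_ann = π/4 × (235² − 92.1²) = 36710 mm^2
Net thrust = P_cap·A_cap − P_rod·A_ann = 4.047e5 N − 1.120e5 N

F ≈ 2.93e5 N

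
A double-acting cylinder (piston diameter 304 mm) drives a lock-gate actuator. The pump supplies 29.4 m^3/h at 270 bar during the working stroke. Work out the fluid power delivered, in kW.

Hydraulic power = P × Q

W ≈ 220 kW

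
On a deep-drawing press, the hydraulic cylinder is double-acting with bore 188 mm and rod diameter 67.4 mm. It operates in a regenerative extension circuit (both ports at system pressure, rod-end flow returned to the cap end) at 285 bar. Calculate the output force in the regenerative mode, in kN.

With equal pressure on both faces, forces on the annular region cancel; the net push is pressure × rod cross-section.
Rod cross-section A_rod = π/4 × (67.4 mm)² = 3568 mm^2
F = P × A_rod

F ≈ 102 kN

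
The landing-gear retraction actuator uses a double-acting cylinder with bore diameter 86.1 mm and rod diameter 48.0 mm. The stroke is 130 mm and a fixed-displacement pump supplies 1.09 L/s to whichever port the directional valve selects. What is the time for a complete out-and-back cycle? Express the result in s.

Cap-side area A_cap = π/4 × (86.1 mm)² = 5822 mm^2
Rod-side annular area A_ann = π/4 × (86.1² − 48.0²) = 4013 mm^2
t_ext = A_cap·L/Q = 0.6944 s
t_ret = A_ann·L/Q = 0.4786 s
t_cycle = t_ext + t_ret

t ≈ 1.17 s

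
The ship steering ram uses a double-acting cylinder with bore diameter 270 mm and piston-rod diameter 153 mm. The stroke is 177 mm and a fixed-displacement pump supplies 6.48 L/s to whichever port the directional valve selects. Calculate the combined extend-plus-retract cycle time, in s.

t ≈ 2.63 s

Cap-side area A_cap = π/4 × (270 mm)² = 57260 mm^2
Rod-side annular area A_ann = π/4 × (270² − 153²) = 38870 mm^2
t_ext = A_cap·L/Q = 1.564 s
t_ret = A_ann·L/Q = 1.062 s
t_cycle = t_ext + t_ret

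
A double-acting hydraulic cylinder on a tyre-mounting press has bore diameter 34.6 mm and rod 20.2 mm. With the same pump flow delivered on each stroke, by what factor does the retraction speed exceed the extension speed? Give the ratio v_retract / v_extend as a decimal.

v_ret/v_ext ≈ 1.52

Cap-side area A_cap = π/4 × (34.6 mm)² = 940.2 mm^2
Rod-side annular area A_ann = π/4 × (34.6² − 20.2²) = 619.8 mm^2
For equal Q, v ∝ 1/A, so v_ret/v_ext = A_cap/A_ann.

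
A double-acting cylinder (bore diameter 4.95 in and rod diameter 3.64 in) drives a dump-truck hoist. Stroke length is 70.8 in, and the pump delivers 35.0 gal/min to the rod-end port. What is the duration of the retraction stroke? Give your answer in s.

Rod-side annular area A_ann = π/4 × (4.95² − 3.64²) = 8.838 in^2
Swept volume V = A × L; t = V / Q = A·L / Q

t ≈ 4.64 s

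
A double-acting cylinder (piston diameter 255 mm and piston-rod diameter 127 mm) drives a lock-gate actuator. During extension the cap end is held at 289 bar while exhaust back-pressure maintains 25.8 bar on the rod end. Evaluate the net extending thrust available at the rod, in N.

F ≈ 1.38e6 N

Cap-side area A_cap = π/4 × (255 mm)² = 51070 mm^2
Rod-side annular area A_ann = π/4 × (255² − 127²) = 38400 mm^2
Net thrust = P_cap·A_cap − P_rod·A_ann = 1.476e6 N − 99080 N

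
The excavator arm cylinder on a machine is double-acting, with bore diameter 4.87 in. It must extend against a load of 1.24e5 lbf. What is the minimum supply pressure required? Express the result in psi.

Cap-side area A_cap = π/4 × (4.87 in)² = 18.63 in^2
P = F / A = 1.24e5 lbf / A

P ≈ 6660 psi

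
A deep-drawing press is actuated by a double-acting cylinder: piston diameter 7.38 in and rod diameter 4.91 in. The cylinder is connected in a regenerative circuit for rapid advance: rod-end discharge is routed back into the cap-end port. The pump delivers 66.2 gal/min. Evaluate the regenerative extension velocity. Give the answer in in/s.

v ≈ 13.5 in/s

In regeneration the rod-end outflow joins the pump flow into the cap end, so the net volume the pump must supply per unit advance equals the rod cross-section area.
Rod cross-section A_rod = π/4 × (4.91 in)² = 18.93 in^2
v = Q_pump / A_rod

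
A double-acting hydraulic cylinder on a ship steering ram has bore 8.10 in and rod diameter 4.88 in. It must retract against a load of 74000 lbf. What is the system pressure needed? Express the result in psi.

P ≈ 2250 psi

Rod-side annular area A_ann = π/4 × (8.10² − 4.88²) = 32.83 in^2
Retraction: pressure acts on the annular area.
P = F / A = 74000 lbf / A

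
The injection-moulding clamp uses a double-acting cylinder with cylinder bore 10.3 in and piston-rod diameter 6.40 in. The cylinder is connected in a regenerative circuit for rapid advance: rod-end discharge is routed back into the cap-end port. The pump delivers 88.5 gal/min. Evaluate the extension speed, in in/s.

v ≈ 10.6 in/s

In regeneration the rod-end outflow joins the pump flow into the cap end, so the net volume the pump must supply per unit advance equals the rod cross-section area.
Rod cross-section A_rod = π/4 × (6.40 in)² = 32.17 in^2
v = Q_pump / A_rod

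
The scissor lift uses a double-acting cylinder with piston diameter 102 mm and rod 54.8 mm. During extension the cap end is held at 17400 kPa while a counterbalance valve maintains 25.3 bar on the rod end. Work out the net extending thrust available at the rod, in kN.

Cap-side area A_cap = π/4 × (102 mm)² = 8171 mm^2
Rod-side annular area A_ann = π/4 × (102² − 54.8²) = 5813 mm^2
Net thrust = P_cap·A_cap − P_rod·A_ann = 142.2 kN − 14.71 kN

F ≈ 127 kN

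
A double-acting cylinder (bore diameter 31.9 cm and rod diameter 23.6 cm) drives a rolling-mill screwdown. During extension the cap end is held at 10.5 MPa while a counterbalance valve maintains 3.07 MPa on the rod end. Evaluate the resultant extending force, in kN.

Cap-side area A_cap = π/4 × (31.9 cm)² = 799.2 cm^2
Rod-side annular area A_ann = π/4 × (31.9² − 23.6²) = 361.8 cm^2
Net thrust = P_cap·A_cap − P_rod·A_ann = 839.2 kN − 111.1 kN

F ≈ 728 kN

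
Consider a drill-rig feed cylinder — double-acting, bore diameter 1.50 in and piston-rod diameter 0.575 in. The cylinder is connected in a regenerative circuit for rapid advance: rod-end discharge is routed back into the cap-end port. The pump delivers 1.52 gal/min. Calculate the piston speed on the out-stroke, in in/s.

In regeneration the rod-end outflow joins the pump flow into the cap end, so the net volume the pump must supply per unit advance equals the rod cross-section area.
Rod cross-section A_rod = π/4 × (0.575 in)² = 0.2597 in^2
v = Q_pump / A_rod

v ≈ 22.5 in/s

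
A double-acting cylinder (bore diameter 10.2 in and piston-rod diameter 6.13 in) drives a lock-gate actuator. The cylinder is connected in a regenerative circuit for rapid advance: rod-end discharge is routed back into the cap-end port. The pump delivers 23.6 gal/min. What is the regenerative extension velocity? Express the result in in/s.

v ≈ 3.08 in/s

In regeneration the rod-end outflow joins the pump flow into the cap end, so the net volume the pump must supply per unit advance equals the rod cross-section area.
Rod cross-section A_rod = π/4 × (6.13 in)² = 29.51 in^2
v = Q_pump / A_rod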